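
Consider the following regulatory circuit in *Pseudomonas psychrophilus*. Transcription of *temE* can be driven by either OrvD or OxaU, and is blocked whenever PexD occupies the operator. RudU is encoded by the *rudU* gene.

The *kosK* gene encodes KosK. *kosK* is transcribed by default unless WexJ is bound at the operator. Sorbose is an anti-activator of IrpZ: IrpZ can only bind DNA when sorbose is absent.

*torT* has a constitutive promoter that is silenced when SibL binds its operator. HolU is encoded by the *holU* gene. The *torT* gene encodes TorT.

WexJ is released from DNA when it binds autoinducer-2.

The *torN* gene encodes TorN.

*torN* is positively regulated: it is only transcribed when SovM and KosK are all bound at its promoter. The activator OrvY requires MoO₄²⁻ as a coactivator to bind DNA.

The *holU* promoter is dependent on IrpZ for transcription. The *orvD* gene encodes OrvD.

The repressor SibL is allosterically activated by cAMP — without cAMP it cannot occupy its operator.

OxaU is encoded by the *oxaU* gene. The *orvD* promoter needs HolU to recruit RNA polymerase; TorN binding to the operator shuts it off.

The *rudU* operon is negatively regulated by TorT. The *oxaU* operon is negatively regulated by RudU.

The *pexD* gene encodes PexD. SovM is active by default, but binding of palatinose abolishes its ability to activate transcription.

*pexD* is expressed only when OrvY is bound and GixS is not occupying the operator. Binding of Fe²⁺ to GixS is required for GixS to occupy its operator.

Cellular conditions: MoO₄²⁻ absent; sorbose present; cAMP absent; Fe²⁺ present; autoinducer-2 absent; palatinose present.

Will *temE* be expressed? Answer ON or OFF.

ON

Fe²⁺ is present, so GixS is active.
MoO₄²⁻ is absent, so OrvY is inactive.
With repressor GixS bound, *pexD* is not transcribed.
So PexD is not produced.
Palatinose is present, so SovM is inactive.
Autoinducer-2 is absent, so WexJ is active.
With repressor WexJ bound, *kosK* is not transcribed.
So KosK is not produced.
Required activator SovM is absent, so *torN* is not transcribed.
So TorN is not produced.
Sorbose is present, so IrpZ is inactive.
Required activator IrpZ is absent, so *holU* is not transcribed.
So HolU is not produced.
Required activator HolU is absent, so *orvD* is not transcribed.
So OrvD is not produced.
cAMP is absent, so SibL is inactive.
With no repressor bound, *torT* is transcribed.
So TorT is produced and active.
With repressor TorT bound, *rudU* is not transcribed.
So RudU is not produced.
With no repressor bound, *oxaU* is transcribed.
So OxaU is produced and active.
Activator OxaU is present, so *temE* is transcribed.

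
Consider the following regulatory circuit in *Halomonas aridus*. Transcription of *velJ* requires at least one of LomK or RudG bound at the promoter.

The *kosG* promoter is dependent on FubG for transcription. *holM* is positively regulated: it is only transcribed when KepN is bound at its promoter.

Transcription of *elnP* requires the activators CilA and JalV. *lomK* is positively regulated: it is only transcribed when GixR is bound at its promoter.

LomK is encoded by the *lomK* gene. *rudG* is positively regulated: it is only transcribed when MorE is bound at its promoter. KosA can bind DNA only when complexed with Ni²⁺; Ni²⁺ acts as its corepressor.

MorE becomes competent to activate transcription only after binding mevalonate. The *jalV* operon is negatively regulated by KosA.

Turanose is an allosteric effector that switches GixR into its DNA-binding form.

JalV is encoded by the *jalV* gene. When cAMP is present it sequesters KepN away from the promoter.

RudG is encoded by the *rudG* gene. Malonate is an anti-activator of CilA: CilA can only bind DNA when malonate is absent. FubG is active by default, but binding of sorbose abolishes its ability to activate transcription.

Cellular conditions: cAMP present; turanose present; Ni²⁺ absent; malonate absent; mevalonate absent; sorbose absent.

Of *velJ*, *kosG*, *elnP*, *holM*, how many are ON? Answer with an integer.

Turanose is present, so GixR is active.
No repressor is bound and GixR is active, so *lomK* is transcribed.
So LomK is produced and active.
Mevalonate is absent, so MorE is inactive.
Required activator MorE is absent, so *rudG* is not transcribed.
So RudG is not produced.
Activator LomK is present, so *velJ* is transcribed.
→ *velJ* is ON.
Sorbose is absent, so FubG is active.
No repressor is bound and FubG is active, so *kosG* is transcribed.
→ *kosG* is ON.
Malonate is absent, so CilA is active.
Ni²⁺ is absent, so KosA is inactive.
With no repressor bound, *jalV* is transcribed.
So JalV is produced and active.
No repressor is bound and CilA and JalV are active, so *elnP* is transcribed.
→ *elnP* is ON.
cAMP is present, so KepN is inactive.
Required activator KepN is absent, so *holM* is not transcribed.
→ *holM* is OFF.
3 of the 4 genes are transcribed.

3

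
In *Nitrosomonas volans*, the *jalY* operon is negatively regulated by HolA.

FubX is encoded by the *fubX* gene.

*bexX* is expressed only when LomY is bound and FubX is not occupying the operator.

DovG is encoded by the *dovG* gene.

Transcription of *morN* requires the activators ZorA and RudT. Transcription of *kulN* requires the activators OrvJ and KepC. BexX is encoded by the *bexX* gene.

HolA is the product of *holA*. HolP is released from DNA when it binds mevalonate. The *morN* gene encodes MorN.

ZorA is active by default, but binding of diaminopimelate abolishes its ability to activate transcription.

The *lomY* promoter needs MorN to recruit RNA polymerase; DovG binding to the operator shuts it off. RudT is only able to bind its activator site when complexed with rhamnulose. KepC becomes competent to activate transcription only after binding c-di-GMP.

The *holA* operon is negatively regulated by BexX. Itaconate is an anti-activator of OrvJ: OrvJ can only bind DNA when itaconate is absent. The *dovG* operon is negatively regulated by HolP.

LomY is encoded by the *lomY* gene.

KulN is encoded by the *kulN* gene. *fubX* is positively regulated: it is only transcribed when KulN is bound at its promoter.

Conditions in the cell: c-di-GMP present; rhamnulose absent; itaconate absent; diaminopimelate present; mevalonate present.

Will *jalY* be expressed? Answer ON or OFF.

OFF

Itaconate is absent, so OrvJ is active.
c-di-GMP is present, so KepC is active.
No repressor is bound and OrvJ and KepC are active, so *kulN* is transcribed.
So KulN is produced and active.
No repressor is bound and KulN is active, so *fubX* is transcribed.
So FubX is produced and active.
Mevalonate is present, so HolP is inactive.
With no repressor bound, *dovG* is transcribed.
So DovG is produced and active.
Diaminopimelate is present, so ZorA is inactive.
Rhamnulose is absent, so RudT is inactive.
Required activator ZorA is absent, so *morN* is not transcribed.
So MorN is not produced.
With repressor DovG bound, *lomY* is not transcribed.
So LomY is not produced.
With repressor FubX bound, *bexX* is not transcribed.
So BexX is not produced.
With no repressor bound, *holA* is transcribed.
So HolA is produced and active.
With repressor HolA bound, *jalY* is not transcribed.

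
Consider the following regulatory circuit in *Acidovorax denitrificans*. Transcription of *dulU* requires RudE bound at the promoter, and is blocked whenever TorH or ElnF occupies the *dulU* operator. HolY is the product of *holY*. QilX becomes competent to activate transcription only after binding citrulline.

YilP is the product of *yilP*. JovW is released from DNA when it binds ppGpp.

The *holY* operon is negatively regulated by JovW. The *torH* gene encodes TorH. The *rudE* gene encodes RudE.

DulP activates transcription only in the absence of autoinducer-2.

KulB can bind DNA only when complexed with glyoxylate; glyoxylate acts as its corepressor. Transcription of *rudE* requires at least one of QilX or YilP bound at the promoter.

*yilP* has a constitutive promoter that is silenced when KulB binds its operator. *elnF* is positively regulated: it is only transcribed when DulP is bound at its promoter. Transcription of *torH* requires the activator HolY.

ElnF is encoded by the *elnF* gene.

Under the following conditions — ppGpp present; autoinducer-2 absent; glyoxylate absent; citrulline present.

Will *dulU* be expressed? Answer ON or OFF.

OFF

Citrulline is present, so QilX is active.
Glyoxylate is absent, so KulB is inactive.
With no repressor bound, *yilP* is transcribed.
So YilP is produced and active.
Activator QilX is present, so *rudE* is transcribed.
So RudE is produced and active.
ppGpp is present, so JovW is inactive.
With no repressor bound, *holY* is transcribed.
So HolY is produced and active.
No repressor is bound and HolY is active, so *torH* is transcribed.
So TorH is produced and active.
Autoinducer-2 is absent, so DulP is active.
No repressor is bound and DulP is active, so *elnF* is transcribed.
So ElnF is produced and active.
With repressor TorH bound, *dulU* is not transcribed.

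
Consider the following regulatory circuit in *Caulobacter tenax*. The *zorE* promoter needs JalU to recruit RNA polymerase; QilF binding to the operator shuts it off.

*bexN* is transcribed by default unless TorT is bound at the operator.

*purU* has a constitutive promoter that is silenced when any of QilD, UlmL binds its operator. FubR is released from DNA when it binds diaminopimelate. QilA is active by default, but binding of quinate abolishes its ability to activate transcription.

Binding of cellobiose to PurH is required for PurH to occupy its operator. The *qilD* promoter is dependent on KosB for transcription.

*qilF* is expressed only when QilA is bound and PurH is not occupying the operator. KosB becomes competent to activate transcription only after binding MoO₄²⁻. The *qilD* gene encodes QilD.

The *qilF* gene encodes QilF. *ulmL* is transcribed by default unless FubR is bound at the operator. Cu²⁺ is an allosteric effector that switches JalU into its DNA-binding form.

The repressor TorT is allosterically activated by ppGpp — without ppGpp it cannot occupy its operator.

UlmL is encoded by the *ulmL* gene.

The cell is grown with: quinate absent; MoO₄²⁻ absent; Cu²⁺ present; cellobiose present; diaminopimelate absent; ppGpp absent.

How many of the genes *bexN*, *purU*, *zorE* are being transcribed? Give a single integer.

3

ppGpp is absent, so TorT is inactive.
With no repressor bound, *bexN* is transcribed.
→ *bexN* is ON.
MoO₄²⁻ is absent, so KosB is inactive.
Required activator KosB is absent, so *qilD* is not transcribed.
So QilD is not produced.
Diaminopimelate is absent, so FubR is active.
With repressor FubR bound, *ulmL* is not transcribed.
So UlmL is not produced.
With no repressor bound, *purU* is transcribed.
→ *purU* is ON.
Cu²⁺ is present, so JalU is active.
Quinate is absent, so QilA is active.
Cellobiose is present, so PurH is active.
With repressor PurH bound, *qilF* is not transcribed.
So QilF is not produced.
No repressor is bound and JalU is active, so *zorE* is transcribed.
→ *zorE* is ON.
3 of the 3 genes are transcribed.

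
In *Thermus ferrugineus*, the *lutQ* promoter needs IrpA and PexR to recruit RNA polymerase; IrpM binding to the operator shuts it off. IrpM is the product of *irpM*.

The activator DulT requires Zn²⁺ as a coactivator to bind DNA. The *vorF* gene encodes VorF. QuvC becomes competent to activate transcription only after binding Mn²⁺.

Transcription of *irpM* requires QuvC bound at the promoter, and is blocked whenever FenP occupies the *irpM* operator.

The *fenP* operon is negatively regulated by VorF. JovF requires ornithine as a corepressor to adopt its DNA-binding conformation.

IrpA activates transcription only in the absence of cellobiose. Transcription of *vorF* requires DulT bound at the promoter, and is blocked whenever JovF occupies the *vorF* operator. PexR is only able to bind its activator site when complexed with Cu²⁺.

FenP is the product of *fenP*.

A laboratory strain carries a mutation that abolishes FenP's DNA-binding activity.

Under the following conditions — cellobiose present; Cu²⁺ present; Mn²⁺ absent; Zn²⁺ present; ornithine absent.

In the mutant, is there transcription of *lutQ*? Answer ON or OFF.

Cellobiose is present, so IrpA is inactive.
Mn²⁺ is absent, so QuvC is inactive.
FenP is non-functional in this strain, so it has no effect.
Required activator QuvC is absent, so *irpM* is not transcribed.
So IrpM is not produced.
Cu²⁺ is present, so PexR is active.
Required activator IrpA is absent, so *lutQ* is not transcribed.

OFF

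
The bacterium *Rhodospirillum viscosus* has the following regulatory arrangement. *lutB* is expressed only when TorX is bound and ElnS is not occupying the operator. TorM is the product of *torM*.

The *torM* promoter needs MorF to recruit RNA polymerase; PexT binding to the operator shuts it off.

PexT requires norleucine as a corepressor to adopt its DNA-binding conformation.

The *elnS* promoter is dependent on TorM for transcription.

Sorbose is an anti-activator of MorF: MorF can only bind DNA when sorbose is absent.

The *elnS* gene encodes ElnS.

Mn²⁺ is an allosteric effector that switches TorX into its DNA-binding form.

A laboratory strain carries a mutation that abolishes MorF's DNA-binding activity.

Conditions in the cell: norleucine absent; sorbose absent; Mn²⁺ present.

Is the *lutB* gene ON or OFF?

ON

Mn²⁺ is present, so TorX is active.
Norleucine is absent, so PexT is inactive.
MorF is non-functional in this strain, so it has no effect.
Required activator MorF is absent, so *torM* is not transcribed.
So TorM is not produced.
Required activator TorM is absent, so *elnS* is not transcribed.
So ElnS is not produced.
No repressor is bound and TorX is active, so *lutB* is transcribed.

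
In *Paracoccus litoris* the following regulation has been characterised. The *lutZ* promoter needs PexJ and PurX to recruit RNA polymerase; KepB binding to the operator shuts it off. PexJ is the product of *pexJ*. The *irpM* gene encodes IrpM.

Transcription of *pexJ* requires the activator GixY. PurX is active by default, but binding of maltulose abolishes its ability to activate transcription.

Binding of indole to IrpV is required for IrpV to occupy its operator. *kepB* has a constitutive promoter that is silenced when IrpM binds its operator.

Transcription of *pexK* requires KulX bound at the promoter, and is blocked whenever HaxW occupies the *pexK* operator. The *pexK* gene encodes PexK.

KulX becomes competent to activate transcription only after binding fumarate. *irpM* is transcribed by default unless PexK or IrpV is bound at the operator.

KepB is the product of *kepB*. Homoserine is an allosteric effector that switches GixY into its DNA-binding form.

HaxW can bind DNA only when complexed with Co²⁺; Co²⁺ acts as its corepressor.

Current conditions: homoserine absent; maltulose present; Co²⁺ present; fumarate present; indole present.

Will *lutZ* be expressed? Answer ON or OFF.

OFF

Homoserine is absent, so GixY is inactive.
Required activator GixY is absent, so *pexJ* is not transcribed.
So PexJ is not produced.
Maltulose is present, so PurX is inactive.
Fumarate is present, so KulX is active.
Co²⁺ is present, so HaxW is active.
With repressor HaxW bound, *pexK* is not transcribed.
So PexK is not produced.
Indole is present, so IrpV is active.
With repressor IrpV bound, *irpM* is not transcribed.
So IrpM is not produced.
With no repressor bound, *kepB* is transcribed.
So KepB is produced and active.
With repressor KepB bound, *lutZ* is not transcribed.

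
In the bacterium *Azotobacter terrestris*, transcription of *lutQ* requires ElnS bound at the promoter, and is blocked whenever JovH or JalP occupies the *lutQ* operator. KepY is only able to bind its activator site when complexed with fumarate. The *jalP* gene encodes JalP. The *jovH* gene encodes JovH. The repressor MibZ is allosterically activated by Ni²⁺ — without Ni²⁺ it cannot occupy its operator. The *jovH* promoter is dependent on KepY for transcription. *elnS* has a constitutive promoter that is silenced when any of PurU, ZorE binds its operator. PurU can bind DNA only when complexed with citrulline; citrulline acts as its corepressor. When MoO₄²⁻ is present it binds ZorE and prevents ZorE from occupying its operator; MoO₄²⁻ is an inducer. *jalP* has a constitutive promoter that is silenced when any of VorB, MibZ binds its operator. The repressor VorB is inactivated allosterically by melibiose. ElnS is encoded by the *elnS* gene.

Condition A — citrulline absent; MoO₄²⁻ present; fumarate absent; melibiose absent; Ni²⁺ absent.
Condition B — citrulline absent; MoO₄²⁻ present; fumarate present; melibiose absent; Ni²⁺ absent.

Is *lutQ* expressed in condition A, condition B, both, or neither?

A only

Condition A:
Citrulline is absent, so PurU is inactive.
MoO₄²⁻ is present, so ZorE is inactive.
With no repressor bound, *elnS* is transcribed.
So ElnS is produced and active.
Fumarate is absent, so KepY is inactive.
Required activator KepY is absent, so *jovH* is not transcribed.
So JovH is not produced.
Melibiose is absent, so VorB is active.
Ni²⁺ is absent, so MibZ is inactive.
With repressor VorB bound, *jalP* is not transcribed.
So JalP is not produced.
No repressor is bound and ElnS is active, so *lutQ* is transcribed.
→ *lutQ* is ON in A.
Condition B:
Citrulline is absent, so PurU is inactive.
MoO₄²⁻ is present, so ZorE is inactive.
With no repressor bound, *elnS* is transcribed.
So ElnS is produced and active.
Fumarate is present, so KepY is active.
No repressor is bound and KepY is active, so *jovH* is transcribed.
So JovH is produced and active.
Melibiose is absent, so VorB is active.
Ni²⁺ is absent, so MibZ is inactive.
With repressor VorB bound, *jalP* is not transcribed.
So JalP is not produced.
With repressor JovH bound, *lutQ* is not transcribed.
→ *lutQ* is OFF in B.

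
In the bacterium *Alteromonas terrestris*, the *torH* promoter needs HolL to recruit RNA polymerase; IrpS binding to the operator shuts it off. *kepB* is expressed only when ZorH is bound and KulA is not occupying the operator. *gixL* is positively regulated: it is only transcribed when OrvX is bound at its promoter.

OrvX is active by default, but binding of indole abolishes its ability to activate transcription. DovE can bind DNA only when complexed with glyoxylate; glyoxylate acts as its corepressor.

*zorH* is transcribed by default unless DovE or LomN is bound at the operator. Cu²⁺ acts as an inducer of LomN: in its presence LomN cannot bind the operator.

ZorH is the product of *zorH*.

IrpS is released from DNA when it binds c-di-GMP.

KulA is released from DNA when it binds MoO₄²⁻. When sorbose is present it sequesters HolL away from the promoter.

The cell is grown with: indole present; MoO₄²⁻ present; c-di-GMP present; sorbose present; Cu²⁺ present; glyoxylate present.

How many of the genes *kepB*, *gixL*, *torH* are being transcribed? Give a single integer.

0

MoO₄²⁻ is present, so KulA is inactive.
Glyoxylate is present, so DovE is active.
Cu²⁺ is present, so LomN is inactive.
With repressor DovE bound, *zorH* is not transcribed.
So ZorH is not produced.
Required activator ZorH is absent, so *kepB* is not transcribed.
→ *kepB* is OFF.
Indole is present, so OrvX is inactive.
Required activator OrvX is absent, so *gixL* is not transcribed.
→ *gixL* is OFF.
Sorbose is present, so HolL is inactive.
c-di-GMP is present, so IrpS is inactive.
Required activator HolL is absent, so *torH* is not transcribed.
→ *torH* is OFF.
0 of the 3 genes are transcribed.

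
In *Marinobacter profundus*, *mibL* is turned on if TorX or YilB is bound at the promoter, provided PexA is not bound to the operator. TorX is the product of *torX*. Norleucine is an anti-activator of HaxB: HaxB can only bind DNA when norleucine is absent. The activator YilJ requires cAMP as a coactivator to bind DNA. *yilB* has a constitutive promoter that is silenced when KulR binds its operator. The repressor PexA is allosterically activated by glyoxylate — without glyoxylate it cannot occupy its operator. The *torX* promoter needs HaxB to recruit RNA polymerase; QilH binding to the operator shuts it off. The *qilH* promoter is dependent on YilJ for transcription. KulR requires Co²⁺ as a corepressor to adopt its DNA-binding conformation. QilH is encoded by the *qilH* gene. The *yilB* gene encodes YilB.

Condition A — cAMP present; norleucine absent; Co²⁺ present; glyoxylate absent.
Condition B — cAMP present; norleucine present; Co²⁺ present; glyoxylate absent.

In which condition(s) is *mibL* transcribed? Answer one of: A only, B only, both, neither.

neither

Condition A:
cAMP is present, so YilJ is active.
No repressor is bound and YilJ is active, so *qilH* is transcribed.
So QilH is produced and active.
Norleucine is absent, so HaxB is active.
With repressor QilH bound, *torX* is not transcribed.
So TorX is not produced.
Co²⁺ is present, so KulR is active.
With repressor KulR bound, *yilB* is not transcribed.
So YilB is not produced.
Glyoxylate is absent, so PexA is inactive.
No activator is available at the *mibL* promoter, so *mibL* is not transcribed.
→ *mibL* is OFF in A.
Condition B:
cAMP is present, so YilJ is active.
No repressor is bound and YilJ is active, so *qilH* is transcribed.
So QilH is produced and active.
Norleucine is present, so HaxB is inactive.
With repressor QilH bound, *torX* is not transcribed.
So TorX is not produced.
Co²⁺ is present, so KulR is active.
With repressor KulR bound, *yilB* is not transcribed.
So YilB is not produced.
Glyoxylate is absent, so PexA is inactive.
No activator is available at the *mibL* promoter, so *mibL* is not transcribed.
→ *mibL* is OFF in B.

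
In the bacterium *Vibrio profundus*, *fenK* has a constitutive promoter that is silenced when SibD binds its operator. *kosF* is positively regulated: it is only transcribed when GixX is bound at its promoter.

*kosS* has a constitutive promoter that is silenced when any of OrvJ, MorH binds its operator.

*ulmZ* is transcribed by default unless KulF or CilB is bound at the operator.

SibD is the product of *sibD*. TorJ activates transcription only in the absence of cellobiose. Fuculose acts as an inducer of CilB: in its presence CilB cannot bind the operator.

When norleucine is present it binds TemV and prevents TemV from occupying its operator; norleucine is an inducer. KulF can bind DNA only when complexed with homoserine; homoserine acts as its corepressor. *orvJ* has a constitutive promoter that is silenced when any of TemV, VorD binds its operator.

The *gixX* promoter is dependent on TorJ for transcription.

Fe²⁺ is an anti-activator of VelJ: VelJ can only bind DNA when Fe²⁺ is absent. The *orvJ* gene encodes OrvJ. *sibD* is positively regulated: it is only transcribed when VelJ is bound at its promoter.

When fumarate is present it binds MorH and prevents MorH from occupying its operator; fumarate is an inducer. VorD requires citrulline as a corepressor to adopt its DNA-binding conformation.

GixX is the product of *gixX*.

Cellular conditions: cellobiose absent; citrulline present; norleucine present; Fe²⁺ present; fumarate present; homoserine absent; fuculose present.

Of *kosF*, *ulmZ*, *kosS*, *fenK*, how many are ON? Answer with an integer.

Cellobiose is absent, so TorJ is active.
No repressor is bound and TorJ is active, so *gixX* is transcribed.
So GixX is produced and active.
No repressor is bound and GixX is active, so *kosF* is transcribed.
→ *kosF* is ON.
Homoserine is absent, so KulF is inactive.
Fuculose is present, so CilB is inactive.
With no repressor bound, *ulmZ* is transcribed.
→ *ulmZ* is ON.
Norleucine is present, so TemV is inactive.
Citrulline is present, so VorD is active.
With repressor VorD bound, *orvJ* is not transcribed.
So OrvJ is not produced.
Fumarate is present, so MorH is inactive.
With no repressor bound, *kosS* is transcribed.
→ *kosS* is ON.
Fe²⁺ is present, so VelJ is inactive.
Required activator VelJ is absent, so *sibD* is not transcribed.
So SibD is not produced.
With no repressor bound, *fenK* is transcribed.
→ *fenK* is ON.
4 of the 4 genes are transcribed.

4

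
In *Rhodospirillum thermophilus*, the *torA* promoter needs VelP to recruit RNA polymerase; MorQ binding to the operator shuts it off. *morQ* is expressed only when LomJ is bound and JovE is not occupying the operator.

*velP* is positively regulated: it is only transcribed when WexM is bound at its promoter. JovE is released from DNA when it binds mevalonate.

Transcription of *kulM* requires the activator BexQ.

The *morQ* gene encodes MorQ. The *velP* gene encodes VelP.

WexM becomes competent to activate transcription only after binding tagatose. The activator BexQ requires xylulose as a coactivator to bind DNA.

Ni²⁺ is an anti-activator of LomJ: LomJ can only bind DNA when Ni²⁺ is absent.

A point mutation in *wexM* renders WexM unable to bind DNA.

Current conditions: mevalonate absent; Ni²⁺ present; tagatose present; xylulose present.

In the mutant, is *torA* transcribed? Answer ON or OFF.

WexM is non-functional in this strain, so it has no effect.
Required activator WexM is absent, so *velP* is not transcribed.
So VelP is not produced.
Mevalonate is absent, so JovE is active.
Ni²⁺ is present, so LomJ is inactive.
With repressor JovE bound, *morQ* is not transcribed.
So MorQ is not produced.
Required activator VelP is absent, so *torA* is not transcribed.

OFF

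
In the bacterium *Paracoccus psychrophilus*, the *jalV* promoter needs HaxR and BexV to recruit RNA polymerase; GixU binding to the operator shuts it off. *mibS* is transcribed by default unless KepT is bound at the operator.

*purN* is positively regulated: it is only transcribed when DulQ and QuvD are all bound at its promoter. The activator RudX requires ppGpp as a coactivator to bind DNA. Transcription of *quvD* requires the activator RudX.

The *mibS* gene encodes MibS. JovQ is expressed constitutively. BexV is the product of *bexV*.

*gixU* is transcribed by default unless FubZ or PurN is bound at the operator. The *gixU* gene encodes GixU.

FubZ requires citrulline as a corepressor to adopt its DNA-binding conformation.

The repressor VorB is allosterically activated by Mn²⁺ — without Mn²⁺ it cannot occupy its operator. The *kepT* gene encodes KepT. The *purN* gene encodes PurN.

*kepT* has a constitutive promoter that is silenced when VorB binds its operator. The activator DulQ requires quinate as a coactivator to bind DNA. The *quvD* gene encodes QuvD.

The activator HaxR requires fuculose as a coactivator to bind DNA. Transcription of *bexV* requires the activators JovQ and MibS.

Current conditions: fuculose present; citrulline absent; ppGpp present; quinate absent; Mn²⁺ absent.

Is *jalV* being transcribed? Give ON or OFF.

OFF

Citrulline is absent, so FubZ is inactive.
Quinate is absent, so DulQ is inactive.
ppGpp is present, so RudX is active.
No repressor is bound and RudX is active, so *quvD* is transcribed.
So QuvD is produced and active.
Required activator DulQ is absent, so *purN* is not transcribed.
So PurN is not produced.
With no repressor bound, *gixU* is transcribed.
So GixU is produced and active.
Fuculose is present, so HaxR is active.
JovQ is produced constitutively and is active.
Mn²⁺ is absent, so VorB is inactive.
With no repressor bound, *kepT* is transcribed.
So KepT is produced and active.
With repressor KepT bound, *mibS* is not transcribed.
So MibS is not produced.
Required activator MibS is absent, so *bexV* is not transcribed.
So BexV is not produced.
With repressor GixU bound, *jalV* is not transcribed.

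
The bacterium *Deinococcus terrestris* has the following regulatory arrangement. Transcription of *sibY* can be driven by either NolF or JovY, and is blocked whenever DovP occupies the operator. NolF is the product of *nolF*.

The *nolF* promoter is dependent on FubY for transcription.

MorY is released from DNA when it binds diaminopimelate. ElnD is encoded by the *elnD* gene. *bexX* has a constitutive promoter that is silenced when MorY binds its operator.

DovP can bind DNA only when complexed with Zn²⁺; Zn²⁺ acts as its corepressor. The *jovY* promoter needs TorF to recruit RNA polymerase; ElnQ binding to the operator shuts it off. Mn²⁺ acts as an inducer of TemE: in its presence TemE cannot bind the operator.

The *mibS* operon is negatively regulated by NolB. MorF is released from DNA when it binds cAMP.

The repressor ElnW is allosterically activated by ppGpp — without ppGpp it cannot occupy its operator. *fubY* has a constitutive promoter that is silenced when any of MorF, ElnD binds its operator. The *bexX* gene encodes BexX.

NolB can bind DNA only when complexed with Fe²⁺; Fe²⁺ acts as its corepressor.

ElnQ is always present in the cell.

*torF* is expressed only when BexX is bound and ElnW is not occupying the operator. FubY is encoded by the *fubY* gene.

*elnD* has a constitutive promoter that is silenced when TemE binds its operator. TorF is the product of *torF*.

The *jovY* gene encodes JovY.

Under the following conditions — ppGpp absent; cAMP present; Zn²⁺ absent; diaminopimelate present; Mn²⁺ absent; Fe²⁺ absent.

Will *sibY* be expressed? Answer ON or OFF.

ON

cAMP is present, so MorF is inactive.
Mn²⁺ is absent, so TemE is active.
With repressor TemE bound, *elnD* is not transcribed.
So ElnD is not produced.
With no repressor bound, *fubY* is transcribed.
So FubY is produced and active.
No repressor is bound and FubY is active, so *nolF* is transcribed.
So NolF is produced and active.
Zn²⁺ is absent, so DovP is inactive.
ppGpp is absent, so ElnW is inactive.
Diaminopimelate is present, so MorY is inactive.
With no repressor bound, *bexX* is transcribed.
So BexX is produced and active.
No repressor is bound and BexX is active, so *torF* is transcribed.
So TorF is produced and active.
ElnQ is produced constitutively and is active.
With repressor ElnQ bound, *jovY* is not transcribed.
So JovY is not produced.
Activator NolF is present, so *sibY* is transcribed.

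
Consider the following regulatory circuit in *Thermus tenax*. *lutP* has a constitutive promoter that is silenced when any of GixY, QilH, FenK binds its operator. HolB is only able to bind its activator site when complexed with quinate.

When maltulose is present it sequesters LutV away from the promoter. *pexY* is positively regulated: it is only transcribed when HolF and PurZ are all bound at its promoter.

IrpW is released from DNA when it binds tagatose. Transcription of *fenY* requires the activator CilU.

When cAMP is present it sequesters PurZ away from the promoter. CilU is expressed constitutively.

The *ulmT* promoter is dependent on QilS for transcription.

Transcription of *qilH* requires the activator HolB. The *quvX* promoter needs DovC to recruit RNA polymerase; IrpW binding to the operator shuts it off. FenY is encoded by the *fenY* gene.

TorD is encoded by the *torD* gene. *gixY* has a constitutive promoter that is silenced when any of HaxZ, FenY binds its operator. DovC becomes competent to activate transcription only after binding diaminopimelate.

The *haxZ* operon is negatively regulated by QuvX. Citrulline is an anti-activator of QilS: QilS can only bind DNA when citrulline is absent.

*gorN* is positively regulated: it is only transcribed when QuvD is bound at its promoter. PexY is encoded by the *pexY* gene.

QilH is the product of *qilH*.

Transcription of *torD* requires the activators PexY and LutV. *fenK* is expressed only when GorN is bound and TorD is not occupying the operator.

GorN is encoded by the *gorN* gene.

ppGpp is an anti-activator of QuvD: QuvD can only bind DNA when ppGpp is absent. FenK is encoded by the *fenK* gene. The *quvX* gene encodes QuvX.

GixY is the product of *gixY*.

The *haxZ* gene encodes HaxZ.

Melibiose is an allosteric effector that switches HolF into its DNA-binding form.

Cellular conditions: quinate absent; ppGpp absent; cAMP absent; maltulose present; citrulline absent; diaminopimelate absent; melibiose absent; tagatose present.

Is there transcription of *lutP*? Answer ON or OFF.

OFF

Tagatose is present, so IrpW is inactive.
Diaminopimelate is absent, so DovC is inactive.
Required activator DovC is absent, so *quvX* is not transcribed.
So QuvX is not produced.
With no repressor bound, *haxZ* is transcribed.
So HaxZ is produced and active.
CilU is produced constitutively and is active.
No repressor is bound and CilU is active, so *fenY* is transcribed.
So FenY is produced and active.
With repressor HaxZ bound, *gixY* is not transcribed.
So GixY is not produced.
Quinate is absent, so HolB is inactive.
Required activator HolB is absent, so *qilH* is not transcribed.
So QilH is not produced.
ppGpp is absent, so QuvD is active.
No repressor is bound and QuvD is active, so *gorN* is transcribed.
So GorN is produced and active.
Melibiose is absent, so HolF is inactive.
cAMP is absent, so PurZ is active.
Required activator HolF is absent, so *pexY* is not transcribed.
So PexY is not produced.
Maltulose is present, so LutV is inactive.
Required activator PexY is absent, so *torD* is not transcribed.
So TorD is not produced.
No repressor is bound and GorN is active, so *fenK* is transcribed.
So FenK is produced and active.
With repressor FenK bound, *lutP* is not transcribed.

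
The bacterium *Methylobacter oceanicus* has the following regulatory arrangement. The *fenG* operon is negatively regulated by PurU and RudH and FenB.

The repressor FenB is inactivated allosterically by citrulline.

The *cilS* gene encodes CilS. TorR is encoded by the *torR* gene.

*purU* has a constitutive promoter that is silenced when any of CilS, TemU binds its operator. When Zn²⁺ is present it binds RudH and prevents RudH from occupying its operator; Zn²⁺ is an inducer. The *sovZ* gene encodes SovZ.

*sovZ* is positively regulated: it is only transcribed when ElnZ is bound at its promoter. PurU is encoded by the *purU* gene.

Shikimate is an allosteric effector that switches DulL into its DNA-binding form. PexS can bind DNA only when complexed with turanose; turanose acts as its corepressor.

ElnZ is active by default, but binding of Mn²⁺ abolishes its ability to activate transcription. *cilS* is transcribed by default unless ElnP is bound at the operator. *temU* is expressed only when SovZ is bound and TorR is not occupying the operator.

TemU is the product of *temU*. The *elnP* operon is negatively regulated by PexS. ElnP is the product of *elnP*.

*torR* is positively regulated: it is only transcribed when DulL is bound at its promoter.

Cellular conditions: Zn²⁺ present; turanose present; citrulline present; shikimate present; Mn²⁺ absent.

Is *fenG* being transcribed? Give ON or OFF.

Turanose is present, so PexS is active.
With repressor PexS bound, *elnP* is not transcribed.
So ElnP is not produced.
With no repressor bound, *cilS* is transcribed.
So CilS is produced and active.
Mn²⁺ is absent, so ElnZ is active.
No repressor is bound and ElnZ is active, so *sovZ* is transcribed.
So SovZ is produced and active.
Shikimate is present, so DulL is active.
No repressor is bound and DulL is active, so *torR* is transcribed.
So TorR is produced and active.
With repressor TorR bound, *temU* is not transcribed.
So TemU is not produced.
With repressor CilS bound, *purU* is not transcribed.
So PurU is not produced.
Zn²⁺ is present, so RudH is inactive.
Citrulline is present, so FenB is inactive.
With no repressor bound, *fenG* is transcribed.

ON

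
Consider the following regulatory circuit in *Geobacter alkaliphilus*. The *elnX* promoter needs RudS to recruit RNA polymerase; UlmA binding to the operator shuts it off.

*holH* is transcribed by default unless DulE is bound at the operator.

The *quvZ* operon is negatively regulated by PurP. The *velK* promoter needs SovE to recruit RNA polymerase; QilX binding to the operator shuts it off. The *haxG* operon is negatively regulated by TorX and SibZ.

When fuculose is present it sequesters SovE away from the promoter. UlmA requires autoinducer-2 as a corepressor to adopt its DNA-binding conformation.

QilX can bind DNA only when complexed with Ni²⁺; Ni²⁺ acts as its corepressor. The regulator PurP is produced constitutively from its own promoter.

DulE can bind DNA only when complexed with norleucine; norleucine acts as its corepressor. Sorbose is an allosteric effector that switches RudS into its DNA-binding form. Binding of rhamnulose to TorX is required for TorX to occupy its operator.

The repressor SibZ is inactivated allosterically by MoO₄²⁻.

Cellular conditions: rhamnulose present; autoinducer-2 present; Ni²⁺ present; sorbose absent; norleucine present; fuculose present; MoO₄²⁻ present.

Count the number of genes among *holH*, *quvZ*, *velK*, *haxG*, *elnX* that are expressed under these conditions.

Norleucine is present, so DulE is active.
With repressor DulE bound, *holH* is not transcribed.
→ *holH* is OFF.
PurP is produced constitutively and is active.
With repressor PurP bound, *quvZ* is not transcribed.
→ *quvZ* is OFF.
Fuculose is present, so SovE is inactive.
Ni²⁺ is present, so QilX is active.
With repressor QilX bound, *velK* is not transcribed.
→ *velK* is OFF.
Rhamnulose is present, so TorX is active.
MoO₄²⁻ is present, so SibZ is inactive.
With repressor TorX bound, *haxG* is not transcribed.
→ *haxG* is OFF.
Autoinducer-2 is present, so UlmA is active.
Sorbose is absent, so RudS is inactive.
With repressor UlmA bound, *elnX* is not transcribed.
→ *elnX* is OFF.
0 of the 5 genes are transcribed.

0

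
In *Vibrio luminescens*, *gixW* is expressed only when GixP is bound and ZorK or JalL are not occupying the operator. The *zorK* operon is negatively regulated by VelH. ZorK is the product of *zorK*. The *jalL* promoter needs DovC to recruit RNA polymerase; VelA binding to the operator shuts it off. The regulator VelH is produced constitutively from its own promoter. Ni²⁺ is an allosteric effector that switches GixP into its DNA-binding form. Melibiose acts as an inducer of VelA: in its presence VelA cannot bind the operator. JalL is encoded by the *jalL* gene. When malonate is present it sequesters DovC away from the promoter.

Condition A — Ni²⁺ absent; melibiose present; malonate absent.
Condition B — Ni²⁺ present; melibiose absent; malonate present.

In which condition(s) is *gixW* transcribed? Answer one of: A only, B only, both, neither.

B only

Condition A:
Ni²⁺ is absent, so GixP is inactive.
VelH is produced constitutively and is active.
With repressor VelH bound, *zorK* is not transcribed.
So ZorK is not produced.
Melibiose is present, so VelA is inactive.
Malonate is absent, so DovC is active.
No repressor is bound and DovC is active, so *jalL* is transcribed.
So JalL is produced and active.
With repressor JalL bound, *gixW* is not transcribed.
→ *gixW* is OFF in A.
Condition B:
Ni²⁺ is present, so GixP is active.
VelH is produced constitutively and is active.
With repressor VelH bound, *zorK* is not transcribed.
So ZorK is not produced.
Melibiose is absent, so VelA is active.
Malonate is present, so DovC is inactive.
With repressor VelA bound, *jalL* is not transcribed.
So JalL is not produced.
No repressor is bound and GixP is active, so *gixW* is transcribed.
→ *gixW* is ON in B.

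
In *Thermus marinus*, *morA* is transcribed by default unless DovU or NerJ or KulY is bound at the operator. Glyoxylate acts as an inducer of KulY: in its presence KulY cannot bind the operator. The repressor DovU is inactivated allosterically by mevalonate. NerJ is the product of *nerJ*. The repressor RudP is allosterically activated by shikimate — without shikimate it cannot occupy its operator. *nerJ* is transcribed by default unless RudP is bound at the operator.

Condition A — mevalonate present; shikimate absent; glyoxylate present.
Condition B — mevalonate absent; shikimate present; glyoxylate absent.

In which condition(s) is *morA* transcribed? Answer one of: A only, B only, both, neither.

Condition A:
Mevalonate is present, so DovU is inactive.
Shikimate is absent, so RudP is inactive.
With no repressor bound, *nerJ* is transcribed.
So NerJ is produced and active.
Glyoxylate is present, so KulY is inactive.
With repressor NerJ bound, *morA* is not transcribed.
→ *morA* is OFF in A.
Condition B:
Mevalonate is absent, so DovU is active.
Shikimate is present, so RudP is active.
With repressor RudP bound, *nerJ* is not transcribed.
So NerJ is not produced.
Glyoxylate is absent, so KulY is active.
With repressor DovU bound, *morA* is not transcribed.
→ *morA* is OFF in B.

neither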